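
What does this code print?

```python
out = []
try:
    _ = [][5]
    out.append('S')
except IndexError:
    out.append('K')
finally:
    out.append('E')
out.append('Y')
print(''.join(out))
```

Execution trace: 'K' (except IndexError) → 'E' (finally) → 'Y' (after the try/except). Output: KEY

Answer: KEY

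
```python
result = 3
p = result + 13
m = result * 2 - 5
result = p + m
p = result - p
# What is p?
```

Trace:
`result = 3` → result = 3
`p = result + 13` → p = 16
`m = result * 2 - 5` → m = 1
`result = p + m` → result = 17
`p = result - p` → p = 1
So p = 1

Answer: 1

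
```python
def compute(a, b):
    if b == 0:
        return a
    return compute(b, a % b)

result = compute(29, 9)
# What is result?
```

compute(29, 9) -> compute(9, 2) -> compute(2, 1) -> compute(1, 0) -> 1

Answer: 1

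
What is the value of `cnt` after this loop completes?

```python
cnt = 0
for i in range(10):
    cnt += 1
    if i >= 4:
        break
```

Loop breaks when i reaches 4, cnt is 5
`cnt` takes the values: 0 → 1 → 2 → 3 → 4 → 5

Answer: 5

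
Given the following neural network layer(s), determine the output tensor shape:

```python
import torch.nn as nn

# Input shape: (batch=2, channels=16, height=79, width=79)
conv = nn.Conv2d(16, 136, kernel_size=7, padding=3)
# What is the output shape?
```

Input: (2, 16, 79, 79) -> Output: (2, 136, 79, 79)

Answer: (2, 136, 79, 79)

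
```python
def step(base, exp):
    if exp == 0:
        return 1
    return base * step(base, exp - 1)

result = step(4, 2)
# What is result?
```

step(4, 2) = 4 * 4 = 16

Answer: 16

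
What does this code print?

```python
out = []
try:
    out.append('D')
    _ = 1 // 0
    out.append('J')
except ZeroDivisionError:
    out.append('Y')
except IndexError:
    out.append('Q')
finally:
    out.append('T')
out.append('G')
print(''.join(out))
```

Execution trace: 'D' (try body) → 'Y' (except ZeroDivisionError) → 'T' (finally) → 'G' (after the try/except). Output: DYTG

Answer: DYTG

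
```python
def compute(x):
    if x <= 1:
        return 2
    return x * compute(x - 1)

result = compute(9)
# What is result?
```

compute(9) = 9 * 8 * 7 * 6 * 5 * 4 * 3 * 2 * 2 = 725760

Answer: 725760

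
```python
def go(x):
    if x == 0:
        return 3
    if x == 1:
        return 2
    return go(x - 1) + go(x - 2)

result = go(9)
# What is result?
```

Build up from base cases: go(0)=3, go(1)=2, go(2)=5, go(3)=7, go(4)=12, go(5)=19, go(6)=31, ..., go(9)=131

Answer: 131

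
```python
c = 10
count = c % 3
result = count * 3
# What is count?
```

Trace:
`c = 10` → c = 10
`count = c % 3` → count = 1
`result = count * 3` → result = 3
So count = 1

Answer: 1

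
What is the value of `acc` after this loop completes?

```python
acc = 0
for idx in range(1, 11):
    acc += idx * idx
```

Sum of squares 1² to 10² = 385
`acc` takes the values: 0 → 1 → 5 → 14 → 30 → 55 → 91 → 140 → 204 → 285 → 385

Answer: 385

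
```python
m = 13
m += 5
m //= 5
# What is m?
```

Trace:
`m = 13` → m = 13
`m += 5` → m = 18
`m //= 5` → m = 3
So m = 3

Answer: 3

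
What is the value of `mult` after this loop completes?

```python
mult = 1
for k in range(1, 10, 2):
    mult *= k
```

Product of 1, 3, 5, ... up to 9
`mult` takes the values: 1 → 3 → 15 → 105 → 945

Answer: 945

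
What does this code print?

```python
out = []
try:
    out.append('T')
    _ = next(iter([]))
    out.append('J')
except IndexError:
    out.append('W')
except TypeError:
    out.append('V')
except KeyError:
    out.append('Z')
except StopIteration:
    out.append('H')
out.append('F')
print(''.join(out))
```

Execution trace: 'T' (try body) → 'H' (except StopIteration) → 'F' (after the try/except). Output: THF

Answer: THF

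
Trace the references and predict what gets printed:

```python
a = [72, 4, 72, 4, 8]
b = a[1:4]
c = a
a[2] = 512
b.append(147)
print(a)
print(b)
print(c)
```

Key concept: slice vs alias.
Step by step:
`a = [72, 4, 72, 4, 8]` → a = [72, 4, 72, 4, 8]
`b = a[1:4]` → b = [4, 72, 4]
`c = a` → c = [72, 4, 72, 4, 8] (same object as a)
`a[2] = 512` → a = [72, 4, 512, 4, 8] (same object as c); c = [72, 4, 512, 4, 8] (same object as a)
`b.append(147)` → b = [4, 72, 4, 147]
`print(a)` → prints [72, 4, 512, 4, 8]
`print(b)` → prints [4, 72, 4, 147]
`print(c)` → prints [72, 4, 512, 4, 8]

Answer:
[72, 4, 512, 4, 8]
[4, 72, 4, 147]
[72, 4, 512, 4, 8]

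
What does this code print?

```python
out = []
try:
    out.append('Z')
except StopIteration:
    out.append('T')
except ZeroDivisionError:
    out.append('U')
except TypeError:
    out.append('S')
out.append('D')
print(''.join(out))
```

Execution trace: 'Z' (try body, no exception) → 'D' (after the try/except). Output: ZD

Answer: ZD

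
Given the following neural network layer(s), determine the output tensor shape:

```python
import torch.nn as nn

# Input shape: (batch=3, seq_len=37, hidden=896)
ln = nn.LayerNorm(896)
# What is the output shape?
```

Input: (3, 37, 896) -> Output: (3, 37, 896)

Answer: (3, 37, 896)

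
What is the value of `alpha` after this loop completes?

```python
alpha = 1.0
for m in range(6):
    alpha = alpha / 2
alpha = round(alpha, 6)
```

Halving LR 6 times: 1 / 2^6
`alpha` takes the values: 1.0 → 0.5 → 0.25 → 0.125 → 0.0625 → 0.03125 → 0.015625

Answer: 0.015625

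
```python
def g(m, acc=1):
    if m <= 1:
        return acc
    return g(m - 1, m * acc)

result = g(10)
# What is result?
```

Accumulator trace (n, acc): (10, 1) -> (9, 10) -> (8, 90) -> (7, 720) -> (6, 5040) -> (5, 30240) -> (4, 151200) -> (3, 604800) -> (2, 1814400) -> (1, 3628800) -> return 3628800

Answer: 3628800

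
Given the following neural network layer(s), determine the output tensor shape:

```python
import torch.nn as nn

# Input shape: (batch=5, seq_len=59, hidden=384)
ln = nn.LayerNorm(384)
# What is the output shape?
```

Input: (5, 59, 384) -> Output: (5, 59, 384)

Answer: (5, 59, 384)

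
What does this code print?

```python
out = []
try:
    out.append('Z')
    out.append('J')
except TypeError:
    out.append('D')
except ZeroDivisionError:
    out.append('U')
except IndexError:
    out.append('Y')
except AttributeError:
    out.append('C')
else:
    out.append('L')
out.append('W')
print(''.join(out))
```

Execution trace: 'Z' (try body) → 'J' (try body, no exception) → 'L' (else) → 'W' (after the try/except). Output: ZJLW

Answer: ZJLW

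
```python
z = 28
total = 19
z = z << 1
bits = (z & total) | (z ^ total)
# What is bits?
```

Trace:
`z = 28` → z = 28
`total = 19` → total = 19
`z = z << 1` → z = 56
`bits = (z & total) | (z ^ total)` → bits = 59
So bits = 59

Answer: 59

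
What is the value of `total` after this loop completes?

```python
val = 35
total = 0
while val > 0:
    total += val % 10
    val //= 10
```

Sum digits of 35
`total` takes the values: 0 → 5 → 8

Answer: 8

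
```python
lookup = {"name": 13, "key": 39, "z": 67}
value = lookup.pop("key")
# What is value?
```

Trace:
`lookup = {"name": 13, "key": 39, "z": 67}` → lookup = {'name': 13, 'key': 39, 'z': 67}
`value = lookup.pop("key")` → lookup = {'name': 13, 'z': 67}; value = 39
So value = 39

Answer: 39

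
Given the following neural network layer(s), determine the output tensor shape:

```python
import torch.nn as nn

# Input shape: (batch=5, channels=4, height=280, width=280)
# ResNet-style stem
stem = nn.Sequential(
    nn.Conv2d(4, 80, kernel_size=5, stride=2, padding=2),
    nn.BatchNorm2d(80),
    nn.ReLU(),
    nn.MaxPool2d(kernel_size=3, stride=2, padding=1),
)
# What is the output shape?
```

Input: (5, 4, 280, 280) -> after Conv2d 5x5 stride=2: (5, 80, 140, 140) -> Output: (5, 80, 70, 70)

Answer: (5, 80, 70, 70)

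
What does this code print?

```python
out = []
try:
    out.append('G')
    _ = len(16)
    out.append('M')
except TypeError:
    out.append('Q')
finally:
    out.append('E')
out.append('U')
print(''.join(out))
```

Execution trace: 'G' (try body) → 'Q' (except TypeError) → 'E' (finally) → 'U' (after the try/except). Output: GQEU

Answer: GQEU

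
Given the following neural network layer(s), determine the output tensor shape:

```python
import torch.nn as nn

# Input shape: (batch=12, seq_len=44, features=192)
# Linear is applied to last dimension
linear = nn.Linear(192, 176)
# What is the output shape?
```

Input: (12, 44, 192) -> Output: (12, 44, 176)

Answer: (12, 44, 176)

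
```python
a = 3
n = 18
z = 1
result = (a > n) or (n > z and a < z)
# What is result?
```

Trace:
`a = 3` → a = 3
`n = 18` → n = 18
`z = 1` → z = 1
`result = (a > n) or (n > z and a < z)` → result = False
So result = False

Answer: False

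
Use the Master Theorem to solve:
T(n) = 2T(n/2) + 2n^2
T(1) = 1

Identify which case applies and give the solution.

a=2, b=2, f(n)=2n^2. log_2(2) = 1. Since c=2 > 1 and the regularity condition holds (2(n/2)^2 = (2/2^2)n^2 with 2/2^2 < 1), Case 3 applies: T(n) = Θ(f(n)) = O(n^2).

Answer: O(n^2) - Case 3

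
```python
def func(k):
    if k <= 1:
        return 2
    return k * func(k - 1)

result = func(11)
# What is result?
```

func(11) = 11 * 10 * 9 * 8 * 7 * 6 * 5 * 4 * 3 * 2 * 2 = 79833600

Answer: 79833600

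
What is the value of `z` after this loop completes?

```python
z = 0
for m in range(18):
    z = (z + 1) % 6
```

Increment mod 6, 18 times = 0
`z` takes the values: 0 → 1 → 2 → 3 → 4 → 5 → 0 → 1 → 2 → 3 → 4 → 5 → 0 → 1 → 2 → 3 → 4 → 5 → 0

Answer: 0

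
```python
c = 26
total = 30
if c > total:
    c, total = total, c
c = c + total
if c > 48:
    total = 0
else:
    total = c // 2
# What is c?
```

Trace:
`c = 26` → c = 26
`total = 30` → total = 30
`if c > total: ...` → c > total is False → no variable changes
`c = c + total` → c = 56
`if c > 48: ...` → c > 48 is True → total = 0
So c = 56

Answer: 56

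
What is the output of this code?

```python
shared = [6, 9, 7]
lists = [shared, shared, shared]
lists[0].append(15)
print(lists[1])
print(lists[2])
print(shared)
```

Key concept: list of same reference.
Step by step:
`shared = [6, 9, 7]` → shared = [6, 9, 7]
`lists = [shared, shared, shared]` → lists = [[6, 9, 7], [6, 9, 7], [6, 9, 7]]
`lists[0].append(15)` → shared = [6, 9, 7, 15]; lists = [[6, 9, 7, 15], [6, 9, 7, 15], [6, 9, 7, 15]]
`print(lists[1])` → prints [6, 9, 7, 15]
`print(lists[2])` → prints [6, 9, 7, 15]
`print(shared)` → prints [6, 9, 7, 15]

Answer:
[6, 9, 7, 15]
[6, 9, 7, 15]
[6, 9, 7, 15]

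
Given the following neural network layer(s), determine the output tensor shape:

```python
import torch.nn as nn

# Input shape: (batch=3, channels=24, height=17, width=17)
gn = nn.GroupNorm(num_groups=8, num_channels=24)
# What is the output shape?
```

Input: (3, 24, 17, 17) -> Output: (3, 24, 17, 17)

Answer: (3, 24, 17, 17)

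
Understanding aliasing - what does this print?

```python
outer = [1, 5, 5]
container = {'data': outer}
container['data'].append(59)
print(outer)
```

Key concept: dict holds reference to list.
Step by step:
`outer = [1, 5, 5]` → outer = [1, 5, 5]
`container = {'data': outer}` → container = {'data': [1, 5, 5]}
`container['data'].append(59)` → outer = [1, 5, 5, 59]; container = {'data': [1, 5, 5, 59]}
`print(outer)` → prints [1, 5, 5, 59]

Answer: [1, 5, 5, 59]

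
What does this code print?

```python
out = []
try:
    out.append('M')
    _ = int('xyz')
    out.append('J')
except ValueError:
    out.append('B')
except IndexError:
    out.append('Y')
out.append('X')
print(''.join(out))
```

Execution trace: 'M' (try body) → 'B' (except ValueError) → 'X' (after the try/except). Output: MBX

Answer: MBX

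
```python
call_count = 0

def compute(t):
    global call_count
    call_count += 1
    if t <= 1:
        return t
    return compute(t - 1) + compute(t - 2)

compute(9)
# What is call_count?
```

Calls(t) = 1 + Calls(t-1) + Calls(t-2); Calls(0)=Calls(1)=1. For t=9 this gives 109.

Answer: 109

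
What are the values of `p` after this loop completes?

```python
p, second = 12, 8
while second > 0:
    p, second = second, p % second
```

GCD of 12 and 8
`p` takes the values: 12 → 8 → 4

Answer: 4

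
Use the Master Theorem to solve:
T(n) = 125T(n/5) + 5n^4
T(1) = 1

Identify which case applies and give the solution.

a=125, b=5, f(n)=5n^4. log_5(125) = 3. Since c=4 > 3 and the regularity condition holds (125(n/5)^4 = (125/5^4)n^4 with 125/5^4 < 1), Case 3 applies: T(n) = Θ(f(n)) = O(n^4).

Answer: O(n^4) - Case 3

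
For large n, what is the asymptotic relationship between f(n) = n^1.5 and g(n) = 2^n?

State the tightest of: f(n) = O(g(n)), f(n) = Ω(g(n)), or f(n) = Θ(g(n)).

n^1.5 vs 2^n: f(n) = O(g(n)) but not Ω(g(n)) — 2^n grows strictly faster than n^1.5.

Answer: f(n) = O(g(n)) but not Ω(g(n)) — 2^n grows strictly faster than n^1.5.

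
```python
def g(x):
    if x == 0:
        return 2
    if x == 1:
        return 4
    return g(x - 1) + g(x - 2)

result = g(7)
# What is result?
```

Build up from base cases: g(0)=2, g(1)=4, g(2)=6, g(3)=10, g(4)=16, g(5)=26, g(6)=42, ..., g(7)=68

Answer: 68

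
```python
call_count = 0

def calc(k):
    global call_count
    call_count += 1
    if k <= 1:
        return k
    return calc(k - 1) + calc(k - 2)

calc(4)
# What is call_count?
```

Calls(k) = 1 + Calls(k-1) + Calls(k-2); Calls(0)=Calls(1)=1. For k=4 this gives 9.

Answer: 9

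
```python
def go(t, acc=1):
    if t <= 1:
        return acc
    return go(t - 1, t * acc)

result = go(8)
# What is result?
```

Accumulator trace (n, acc): (8, 1) -> (7, 8) -> (6, 56) -> (5, 336) -> (4, 1680) -> (3, 6720) -> (2, 20160) -> (1, 40320) -> return 40320

Answer: 40320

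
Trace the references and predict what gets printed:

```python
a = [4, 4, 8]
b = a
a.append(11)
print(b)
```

Key concept: basic list aliasing.
Step by step:
`a = [4, 4, 8]` → a = [4, 4, 8]
`b = a` → b = [4, 4, 8] (same object as a)
`a.append(11)` → a = [4, 4, 8, 11] (same object as b); b = [4, 4, 8, 11] (same object as a)
`print(b)` → prints [4, 4, 8, 11]

Answer: [4, 4, 8, 11]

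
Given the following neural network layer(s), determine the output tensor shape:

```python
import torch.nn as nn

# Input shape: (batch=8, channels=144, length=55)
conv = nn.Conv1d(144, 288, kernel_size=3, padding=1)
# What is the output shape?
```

Input: (8, 144, 55) -> Output: (8, 288, 55)

Answer: (8, 288, 55)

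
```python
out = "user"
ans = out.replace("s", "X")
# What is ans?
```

Trace:
`out = "user"` → out = 'user'
`ans = out.replace("s", "X")` → ans = 'uXer'
So ans = 'uXer'

Answer: 'uXer'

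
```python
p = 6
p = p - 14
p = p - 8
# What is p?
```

Trace:
`p = 6` → p = 6
`p = p - 14` → p = -8
`p = p - 8` → p = -16
So p = -16

Answer: -16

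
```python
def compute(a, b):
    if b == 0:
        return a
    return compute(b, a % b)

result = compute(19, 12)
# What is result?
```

compute(19, 12) -> compute(12, 7) -> compute(7, 5) -> compute(5, 2) -> compute(2, 1) -> compute(1, 0) -> 1

Answer: 1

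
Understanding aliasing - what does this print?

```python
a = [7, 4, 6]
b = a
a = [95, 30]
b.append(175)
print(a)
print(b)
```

Key concept: rebinding vs mutation: a is rebound to a new list, b still points at the original.
Step by step:
`a = [7, 4, 6]` → a = [7, 4, 6]
`b = a` → b = [7, 4, 6] (same object as a)
`a = [95, 30]` → a = [95, 30]
`b.append(175)` → b = [7, 4, 6, 175]
`print(a)` → prints [95, 30]
`print(b)` → prints [7, 4, 6, 175]

Answer:
[95, 30]
[7, 4, 6, 175]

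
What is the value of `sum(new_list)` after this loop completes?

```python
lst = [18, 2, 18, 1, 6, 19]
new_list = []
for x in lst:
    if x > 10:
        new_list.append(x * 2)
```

Sum of doubled values > 10
`new_list` takes the values: [] → [36] → [36, 36] → [36, 36, 38]
So `sum(new_list)` = 110

Answer: 110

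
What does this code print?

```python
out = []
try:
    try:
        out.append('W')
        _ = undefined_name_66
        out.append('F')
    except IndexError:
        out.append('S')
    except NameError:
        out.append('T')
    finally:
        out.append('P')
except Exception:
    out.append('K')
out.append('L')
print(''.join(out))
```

Execution trace: 'W' (inner try body) → 'T' (inner except NameError) → 'P' (inner finally) → 'L' (after the try/except). Output: WTPL

Answer: WTPL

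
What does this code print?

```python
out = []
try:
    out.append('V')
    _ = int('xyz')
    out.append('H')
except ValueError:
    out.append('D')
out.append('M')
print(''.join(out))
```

Execution trace: 'V' (try body) → 'D' (except ValueError) → 'M' (after the try/except). Output: VDM

Answer: VDM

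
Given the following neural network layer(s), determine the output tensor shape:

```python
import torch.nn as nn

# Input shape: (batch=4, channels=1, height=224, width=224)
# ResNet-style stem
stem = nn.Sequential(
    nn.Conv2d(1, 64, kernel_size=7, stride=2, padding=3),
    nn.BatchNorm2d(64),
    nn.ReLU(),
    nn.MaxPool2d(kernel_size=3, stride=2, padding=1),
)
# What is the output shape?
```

Input: (4, 1, 224, 224) -> after Conv2d 7x7 stride=2: (4, 64, 112, 112) -> Output: (4, 64, 56, 56)

Answer: (4, 64, 56, 56)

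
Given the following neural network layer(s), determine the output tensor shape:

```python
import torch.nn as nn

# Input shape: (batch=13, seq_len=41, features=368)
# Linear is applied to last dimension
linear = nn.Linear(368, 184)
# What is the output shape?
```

Input: (13, 41, 368) -> Output: (13, 41, 184)

Answer: (13, 41, 184)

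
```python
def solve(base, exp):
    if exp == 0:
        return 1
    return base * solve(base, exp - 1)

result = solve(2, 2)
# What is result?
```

solve(2, 2) = 2 * 2 = 4

Answer: 4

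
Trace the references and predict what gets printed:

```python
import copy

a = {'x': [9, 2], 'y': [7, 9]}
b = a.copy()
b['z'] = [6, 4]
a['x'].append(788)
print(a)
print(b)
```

Key concept: shallow copy of dict with mutable values.
Step by step:
`a = {'x': [9, 2], 'y': [7, 9]}` → a = {'x': [9, 2], 'y': [7, 9]}
`b = a.copy()` → b = {'x': [9, 2], 'y': [7, 9]}
`b['z'] = [6, 4]` → b = {'x': [9, 2], 'y': [7, 9], 'z': [6, 4]}
`a['x'].append(788)` → a = {'x': [9, 2, 788], 'y': [7, 9]}; b = {'x': [9, 2, 788], 'y': [7, 9], 'z': [6, 4]}
`print(a)` → prints {'x': [9, 2, 788], 'y': [7, 9]}
`print(b)` → prints {'x': [9, 2, 788], 'y': [7, 9], 'z': [6, 4]}

Answer:
{'x': [9, 2, 788], 'y': [7, 9]}
{'x': [9, 2, 788], 'y': [7, 9], 'z': [6, 4]}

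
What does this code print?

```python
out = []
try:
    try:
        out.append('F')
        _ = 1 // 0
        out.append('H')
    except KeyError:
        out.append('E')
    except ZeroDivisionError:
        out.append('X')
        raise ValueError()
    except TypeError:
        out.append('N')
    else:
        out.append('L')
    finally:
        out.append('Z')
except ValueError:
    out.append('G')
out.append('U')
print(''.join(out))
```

Execution trace: 'F' (inner try body) → 'X' (inner except ZeroDivisionError) → 'Z' (inner finally) → 'G' (outer except ValueError) → 'U' (after the try/except). Output: FXZGU

Answer: FXZGU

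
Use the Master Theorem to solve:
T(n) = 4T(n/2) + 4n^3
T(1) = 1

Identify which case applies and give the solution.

a=4, b=2, f(n)=4n^3. log_2(4) = 2. Since c=3 > 2 and the regularity condition holds (4(n/2)^3 = (4/2^3)n^3 with 4/2^3 < 1), Case 3 applies: T(n) = Θ(f(n)) = O(n^3).

Answer: O(n^3) - Case 3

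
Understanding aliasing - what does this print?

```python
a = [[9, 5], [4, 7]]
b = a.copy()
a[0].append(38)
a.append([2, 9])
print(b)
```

Key concept: shallow copy with nested lists.
Step by step:
`a = [[9, 5], [4, 7]]` → a = [[9, 5], [4, 7]]
`b = a.copy()` → b = [[9, 5], [4, 7]]
`a[0].append(38)` → a = [[9, 5, 38], [4, 7]]; b = [[9, 5, 38], [4, 7]]
`a.append([2, 9])` → a = [[9, 5, 38], [4, 7], [2, 9]]
`print(b)` → prints [[9, 5, 38], [4, 7]]

Answer: [[9, 5, 38], [4, 7]]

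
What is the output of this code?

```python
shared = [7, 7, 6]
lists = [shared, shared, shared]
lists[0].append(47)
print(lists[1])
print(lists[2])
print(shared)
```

Key concept: list of same reference.
Step by step:
`shared = [7, 7, 6]` → shared = [7, 7, 6]
`lists = [shared, shared, shared]` → lists = [[7, 7, 6], [7, 7, 6], [7, 7, 6]]
`lists[0].append(47)` → shared = [7, 7, 6, 47]; lists = [[7, 7, 6, 47], [7, 7, 6, 47], [7, 7, 6, 47]]
`print(lists[1])` → prints [7, 7, 6, 47]
`print(lists[2])` → prints [7, 7, 6, 47]
`print(shared)` → prints [7, 7, 6, 47]

Answer:
[7, 7, 6, 47]
[7, 7, 6, 47]
[7, 7, 6, 47]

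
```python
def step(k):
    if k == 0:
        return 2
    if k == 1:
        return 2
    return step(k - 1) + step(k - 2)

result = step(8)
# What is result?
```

Build up from base cases: step(0)=2, step(1)=2, step(2)=4, step(3)=6, step(4)=10, step(5)=16, step(6)=26, ..., step(8)=68

Answer: 68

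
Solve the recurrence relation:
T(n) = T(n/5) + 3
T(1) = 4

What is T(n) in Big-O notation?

Each step divides n by 5 and adds 3. After log_5(n) steps we reach T(1)=4. So T(n) = 3·log_5(n) + 4 = O(log n).

Answer: O(log n)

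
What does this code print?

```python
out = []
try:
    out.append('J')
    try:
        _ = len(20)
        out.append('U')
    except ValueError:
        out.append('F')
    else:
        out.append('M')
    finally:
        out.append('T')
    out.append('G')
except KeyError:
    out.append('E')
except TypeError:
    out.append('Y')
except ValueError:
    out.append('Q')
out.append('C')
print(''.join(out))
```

Execution trace: 'J' (try body) → 'T' (inner finally) → 'Y' (except TypeError) → 'C' (after the try/except). Output: JTYC

Answer: JTYC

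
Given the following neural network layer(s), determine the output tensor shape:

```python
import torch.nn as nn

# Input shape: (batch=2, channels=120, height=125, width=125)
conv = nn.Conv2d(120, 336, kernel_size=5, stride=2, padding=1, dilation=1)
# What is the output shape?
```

Input: (2, 120, 125, 125) -> Output: (2, 336, 62, 62)

Answer: (2, 336, 62, 62)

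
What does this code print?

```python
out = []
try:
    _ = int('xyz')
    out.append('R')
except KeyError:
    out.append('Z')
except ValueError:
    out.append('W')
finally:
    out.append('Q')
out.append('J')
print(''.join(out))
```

Execution trace: 'W' (except ValueError) → 'Q' (finally) → 'J' (after the try/except). Output: WQJ

Answer: WQJ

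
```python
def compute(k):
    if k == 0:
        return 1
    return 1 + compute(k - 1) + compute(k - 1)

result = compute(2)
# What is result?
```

compute(k) = 1 + 2·compute(k-1), compute(0)=1. Closed form: (1+1)·2^2 - 1 = 7.

Answer: 7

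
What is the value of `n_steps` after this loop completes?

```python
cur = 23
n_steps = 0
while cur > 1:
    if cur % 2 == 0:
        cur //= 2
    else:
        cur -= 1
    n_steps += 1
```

Steps to reduce 23 to 1
`n_steps` takes the values: 0 → 1 → 2 → 3 → 4 → 5 → 6 → 7

Answer: 7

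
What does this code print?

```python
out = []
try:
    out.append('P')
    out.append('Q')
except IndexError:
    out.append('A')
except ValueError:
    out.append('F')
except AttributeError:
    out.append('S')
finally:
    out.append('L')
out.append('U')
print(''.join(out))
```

Execution trace: 'P' (try body) → 'Q' (try body, no exception) → 'L' (finally) → 'U' (after the try/except). Output: PQLU

Answer: PQLU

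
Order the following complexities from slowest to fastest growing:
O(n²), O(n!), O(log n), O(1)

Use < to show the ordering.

Ordered by growth rate: O(1) < O(log n) < O(n²) < O(n!)

Answer: O(1) < O(log n) < O(n²) < O(n!)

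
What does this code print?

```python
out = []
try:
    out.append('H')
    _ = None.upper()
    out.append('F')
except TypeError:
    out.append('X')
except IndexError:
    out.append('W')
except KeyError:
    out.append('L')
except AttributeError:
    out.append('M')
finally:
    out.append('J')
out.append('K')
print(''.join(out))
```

Execution trace: 'H' (try body) → 'M' (except AttributeError) → 'J' (finally) → 'K' (after the try/except). Output: HMJK

Answer: HMJK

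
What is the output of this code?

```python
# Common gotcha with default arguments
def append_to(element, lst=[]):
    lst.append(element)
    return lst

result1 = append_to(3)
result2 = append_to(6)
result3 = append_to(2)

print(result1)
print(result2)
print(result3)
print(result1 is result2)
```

Key concept: mutable default argument gotcha.
Step by step:
`result1 = append_to(3)` → result1 = [3]
`result2 = append_to(6)` → result1 = [3, 6] (same object as result2); result2 = [3, 6] (same object as result1)
`result3 = append_to(2)` → result1 = [3, 6, 2] (same object as result2, result3); result2 = [3, 6, 2] (same object as result1, result3); result3 = [3, 6, 2] (same object as result1, result2)
`print(result1)` → prints [3, 6, 2]
`print(result2)` → prints [3, 6, 2]
`print(result3)` → prints [3, 6, 2]
`print(result1 is result2)` → prints True

Answer:
[3, 6, 2]
[3, 6, 2]
[3, 6, 2]
True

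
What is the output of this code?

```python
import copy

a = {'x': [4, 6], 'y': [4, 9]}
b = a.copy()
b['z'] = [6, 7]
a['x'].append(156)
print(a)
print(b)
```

Key concept: shallow copy of dict with mutable values.
Step by step:
`a = {'x': [4, 6], 'y': [4, 9]}` → a = {'x': [4, 6], 'y': [4, 9]}
`b = a.copy()` → b = {'x': [4, 6], 'y': [4, 9]}
`b['z'] = [6, 7]` → b = {'x': [4, 6], 'y': [4, 9], 'z': [6, 7]}
`a['x'].append(156)` → a = {'x': [4, 6, 156], 'y': [4, 9]}; b = {'x': [4, 6, 156], 'y': [4, 9], 'z': [6, 7]}
`print(a)` → prints {'x': [4, 6, 156], 'y': [4, 9]}
`print(b)` → prints {'x': [4, 6, 156], 'y': [4, 9], 'z': [6, 7]}

Answer:
{'x': [4, 6, 156], 'y': [4, 9]}
{'x': [4, 6, 156], 'y': [4, 9], 'z': [6, 7]}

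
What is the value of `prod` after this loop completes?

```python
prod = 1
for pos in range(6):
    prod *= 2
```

2^6 = 64
`prod` takes the values: 1 → 2 → 4 → 8 → 16 → 32 → 64

Answer: 64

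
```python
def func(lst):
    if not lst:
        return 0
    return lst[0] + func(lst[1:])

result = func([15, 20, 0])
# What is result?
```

15 + 20 + 0 + 0 = 35

Answer: 35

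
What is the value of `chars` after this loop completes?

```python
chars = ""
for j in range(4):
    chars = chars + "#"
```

Repeat '#' 4 times
`chars` takes the values: "" → "#" → "##" → "###" → "####"

Answer: "####"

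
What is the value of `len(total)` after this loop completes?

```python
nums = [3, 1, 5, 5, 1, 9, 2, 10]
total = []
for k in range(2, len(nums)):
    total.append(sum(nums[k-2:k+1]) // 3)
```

Number of 3-element averages
`total` takes the values: [] → [3] → [3, 3] → [3, 3, 3] → [3, 3, 3, 5] → [3, 3, 3, 5, 4] → [3, 3, 3, 5, 4, 7]
So `len(total)` = 6

Answer: 6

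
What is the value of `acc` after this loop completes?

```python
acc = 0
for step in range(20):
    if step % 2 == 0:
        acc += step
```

Sum of even numbers 0 to 19
`acc` takes the values: 0 → 2 → 6 → 12 → 20 → 30 → 42 → 56 → 72 → 90

Answer: 90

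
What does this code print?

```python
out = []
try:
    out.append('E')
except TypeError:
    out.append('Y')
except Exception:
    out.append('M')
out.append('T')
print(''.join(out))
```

Execution trace: 'E' (try body, no exception) → 'T' (after the try/except). Output: ET

Answer: ET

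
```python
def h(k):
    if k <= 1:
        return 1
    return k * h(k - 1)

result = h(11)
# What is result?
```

h(11) = 11 * 10 * 9 * 8 * 7 * 6 * 5 * 4 * 3 * 2 * 1 = 39916800

Answer: 39916800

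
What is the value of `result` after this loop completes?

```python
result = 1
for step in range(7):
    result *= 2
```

2^7 = 128
`result` takes the values: 1 → 2 → 4 → 8 → 16 → 32 → 64 → 128

Answer: 128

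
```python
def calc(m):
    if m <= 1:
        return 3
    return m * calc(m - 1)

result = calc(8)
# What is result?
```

calc(8) = 8 * 7 * 6 * 5 * 4 * 3 * 2 * 3 = 120960

Answer: 120960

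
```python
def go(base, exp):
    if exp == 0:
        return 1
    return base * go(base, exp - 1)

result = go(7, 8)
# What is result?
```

go(7, 8) = 7 * 7 * 7 * 7 * 7 * 7 * 7 * 7 = 5764801

Answer: 5764801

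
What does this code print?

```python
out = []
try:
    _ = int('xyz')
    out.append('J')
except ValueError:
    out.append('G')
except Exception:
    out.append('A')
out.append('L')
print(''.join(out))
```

Execution trace: 'G' (except ValueError) → 'L' (after the try/except). Output: GL

Answer: GL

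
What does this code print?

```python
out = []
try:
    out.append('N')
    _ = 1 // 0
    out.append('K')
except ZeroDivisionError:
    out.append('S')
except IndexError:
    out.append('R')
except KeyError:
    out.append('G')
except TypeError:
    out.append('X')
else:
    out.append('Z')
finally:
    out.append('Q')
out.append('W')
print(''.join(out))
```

Execution trace: 'N' (try body) → 'S' (except ZeroDivisionError) → 'Q' (finally) → 'W' (after the try/except). Output: NSQW

Answer: NSQW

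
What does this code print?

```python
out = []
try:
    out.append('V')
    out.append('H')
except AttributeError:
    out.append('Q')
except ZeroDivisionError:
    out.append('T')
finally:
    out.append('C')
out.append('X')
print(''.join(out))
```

Execution trace: 'V' (try body) → 'H' (try body, no exception) → 'C' (finally) → 'X' (after the try/except). Output: VHCX

Answer: VHCX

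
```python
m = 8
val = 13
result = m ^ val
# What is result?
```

Trace:
`m = 8` → m = 8
`val = 13` → val = 13
`result = m ^ val` → result = 5
So result = 5

Answer: 5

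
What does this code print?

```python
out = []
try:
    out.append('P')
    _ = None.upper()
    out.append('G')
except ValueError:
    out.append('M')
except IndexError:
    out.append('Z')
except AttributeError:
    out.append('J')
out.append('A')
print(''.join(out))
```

Execution trace: 'P' (try body) → 'J' (except AttributeError) → 'A' (after the try/except). Output: PJA

Answer: PJA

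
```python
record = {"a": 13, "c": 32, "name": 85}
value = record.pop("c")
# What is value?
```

Trace:
`record = {"a": 13, "c": 32, "name": 85}` → record = {'a': 13, 'c': 32, 'name': 85}
`value = record.pop("c")` → record = {'a': 13, 'name': 85}; value = 32
So value = 32

Answer: 32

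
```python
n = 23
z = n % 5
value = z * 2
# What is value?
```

Trace:
`n = 23` → n = 23
`z = n % 5` → z = 3
`value = z * 2` → value = 6
So value = 6

Answer: 6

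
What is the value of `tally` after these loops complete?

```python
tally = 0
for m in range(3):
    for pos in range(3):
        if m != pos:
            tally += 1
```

3² - 3 (exclude diagonal)
`tally` takes the values: 0 → 1 → 2 → 3 → 4 → 5 → 6

Answer: 6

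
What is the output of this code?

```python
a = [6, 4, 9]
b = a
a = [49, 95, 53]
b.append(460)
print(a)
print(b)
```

Key concept: rebinding vs mutation: a is rebound to a new list, b still points at the original.
Step by step:
`a = [6, 4, 9]` → a = [6, 4, 9]
`b = a` → b = [6, 4, 9] (same object as a)
`a = [49, 95, 53]` → a = [49, 95, 53]
`b.append(460)` → b = [6, 4, 9, 460]
`print(a)` → prints [49, 95, 53]
`print(b)` → prints [6, 4, 9, 460]

Answer:
[49, 95, 53]
[6, 4, 9, 460]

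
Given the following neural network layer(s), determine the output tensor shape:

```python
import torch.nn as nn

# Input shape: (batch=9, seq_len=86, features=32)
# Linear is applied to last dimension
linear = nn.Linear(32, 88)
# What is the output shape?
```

Input: (9, 86, 32) -> Output: (9, 86, 88)

Answer: (9, 86, 88)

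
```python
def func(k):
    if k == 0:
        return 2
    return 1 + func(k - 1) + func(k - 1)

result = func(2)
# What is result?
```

func(k) = 1 + 2·func(k-1), func(0)=2. Closed form: (2+1)·2^2 - 1 = 11.

Answer: 11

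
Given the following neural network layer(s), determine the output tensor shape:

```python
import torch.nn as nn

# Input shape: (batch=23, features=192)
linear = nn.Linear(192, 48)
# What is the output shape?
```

Input: (23, 192) -> Output: (23, 48)

Answer: (23, 48)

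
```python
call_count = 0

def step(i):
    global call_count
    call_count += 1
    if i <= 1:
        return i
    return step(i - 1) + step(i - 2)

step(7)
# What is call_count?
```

Calls(i) = 1 + Calls(i-1) + Calls(i-2); Calls(0)=Calls(1)=1. For i=7 this gives 41.

Answer: 41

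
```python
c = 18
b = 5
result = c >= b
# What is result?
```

Trace:
`c = 18` → c = 18
`b = 5` → b = 5
`result = c >= b` → result = True
So result = True

Answer: True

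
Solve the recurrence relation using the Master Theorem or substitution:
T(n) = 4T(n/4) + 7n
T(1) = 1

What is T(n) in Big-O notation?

By Master Theorem: a=4, b=4, f(n)=7n. Since log_4(4) = 1 and f(n) = Θ(n^1), Case 2 applies. T(n) = O(n log n).

Answer: O(n log n)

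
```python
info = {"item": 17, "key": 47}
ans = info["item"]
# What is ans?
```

Trace:
`info = {"item": 17, "key": 47}` → info = {'item': 17, 'key': 47}
`ans = info["item"]` → ans = 17
So ans = 17

Answer: 17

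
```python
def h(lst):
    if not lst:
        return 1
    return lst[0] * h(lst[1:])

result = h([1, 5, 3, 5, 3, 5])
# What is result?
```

Product over [1, 5, 3, 5, 3, 5] = 1 * 5 * 3 * 5 * 3 * 5 = 1125

Answer: 1125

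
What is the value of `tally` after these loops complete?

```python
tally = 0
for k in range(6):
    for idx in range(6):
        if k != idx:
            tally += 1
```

6² - 6 (exclude diagonal)
`tally` takes the values: 0 → 1 → 2 → 3 → 4 → 5 → 6 → 7 → 8 → 9 → 10 → 11 → 12 → 13 → 14 → 15 → 16 → 17 → 18 → 19 → 20 → 21 → 22 → 23 → 24 → 25 → 26 → 27 → 28 → 29 → 30

Answer: 30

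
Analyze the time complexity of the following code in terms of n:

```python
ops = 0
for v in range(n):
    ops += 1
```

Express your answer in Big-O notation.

Each loop level contributes: n. Multiplying the contributions gives O(n).

Answer: O(n)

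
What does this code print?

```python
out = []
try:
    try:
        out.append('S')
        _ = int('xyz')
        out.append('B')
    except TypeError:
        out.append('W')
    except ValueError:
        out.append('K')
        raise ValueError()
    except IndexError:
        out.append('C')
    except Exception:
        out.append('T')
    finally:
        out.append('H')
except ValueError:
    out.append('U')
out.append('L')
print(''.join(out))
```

Execution trace: 'S' (inner try body) → 'K' (inner except ValueError) → 'H' (inner finally) → 'U' (outer except ValueError) → 'L' (after the try/except). Output: SKHUL

Answer: SKHUL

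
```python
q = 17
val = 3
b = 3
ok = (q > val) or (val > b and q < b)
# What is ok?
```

Trace:
`q = 17` → q = 17
`val = 3` → val = 3
`b = 3` → b = 3
`ok = (q > val) or (val > b and q < b)` → ok = True
So ok = True

Answer: True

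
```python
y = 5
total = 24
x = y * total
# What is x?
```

Trace:
`y = 5` → y = 5
`total = 24` → total = 24
`x = y * total` → x = 120
So x = 120

Answer: 120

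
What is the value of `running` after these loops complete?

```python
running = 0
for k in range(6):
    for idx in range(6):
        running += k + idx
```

Sum of all k+idx for k,idx in 6x6
`running` takes the values: 0 → 1 → 3 → 6 → 10 → 15 → 16 → 18 → 21 → 25 → 30 → 36 → 38 → 41 → 45 → 50 → 56 → 63 → 66 → 70 → 75 → 81 → 88 → 96 → 100 → 105 → 111 → 118 → 126 → 135 → 140 → 146 → 153 → 161 → 170 → 180

Answer: 180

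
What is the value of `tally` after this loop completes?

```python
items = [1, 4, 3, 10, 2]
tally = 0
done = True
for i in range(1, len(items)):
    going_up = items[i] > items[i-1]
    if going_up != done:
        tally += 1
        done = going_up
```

Count direction changes in [1, 4, 3, 10, 2]
`tally` takes the values: 0 → 1 → 2 → 3

Answer: 3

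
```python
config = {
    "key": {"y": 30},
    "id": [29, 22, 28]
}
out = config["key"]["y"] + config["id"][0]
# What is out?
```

Trace:
`config = { ...` → config = {'key': {'y': 30}, 'id': [29, 22, 28]}
`out = config["key"]["y"] + config["id"][0]` → out = 59
So out = 59

Answer: 59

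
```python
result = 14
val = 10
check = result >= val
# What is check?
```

Trace:
`result = 14` → result = 14
`val = 10` → val = 10
`check = result >= val` → check = True
So check = True

Answer: True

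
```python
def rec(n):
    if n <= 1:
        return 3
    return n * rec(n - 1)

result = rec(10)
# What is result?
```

rec(10) = 10 * 9 * 8 * 7 * 6 * 5 * 4 * 3 * 2 * 3 = 10886400

Answer: 10886400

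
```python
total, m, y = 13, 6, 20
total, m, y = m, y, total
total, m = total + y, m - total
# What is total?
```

Trace:
`total, m, y = 13, 6, 20` → total = 13; m = 6; y = 20
`total, m, y = m, y, total` → total = 6; m = 20; y = 13
`total, m = total + y, m - total` → total = 19; m = 14
So total = 19

Answer: 19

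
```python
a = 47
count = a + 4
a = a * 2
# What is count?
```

Trace:
`a = 47` → a = 47
`count = a + 4` → count = 51
`a = a * 2` → a = 94
So count = 51

Answer: 51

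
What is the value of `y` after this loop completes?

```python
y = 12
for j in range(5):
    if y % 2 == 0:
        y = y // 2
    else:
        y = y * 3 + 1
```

Collatz-style transformation from 12
`y` takes the values: 12 → 6 → 3 → 10 → 5 → 16

Answer: 16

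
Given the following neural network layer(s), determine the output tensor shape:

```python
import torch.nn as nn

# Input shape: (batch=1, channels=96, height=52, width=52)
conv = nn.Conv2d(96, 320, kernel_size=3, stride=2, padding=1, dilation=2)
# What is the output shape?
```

Input: (1, 96, 52, 52) -> Output: (1, 320, 25, 25)

Answer: (1, 320, 25, 25)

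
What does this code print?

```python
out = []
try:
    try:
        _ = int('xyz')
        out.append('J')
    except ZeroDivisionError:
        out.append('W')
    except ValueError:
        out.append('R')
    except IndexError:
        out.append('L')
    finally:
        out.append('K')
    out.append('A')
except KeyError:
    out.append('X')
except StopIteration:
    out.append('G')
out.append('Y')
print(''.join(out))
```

Execution trace: 'R' (inner except ValueError) → 'K' (inner finally) → 'A' (try body, no exception) → 'Y' (after the try/except). Output: RKAY

Answer: RKAY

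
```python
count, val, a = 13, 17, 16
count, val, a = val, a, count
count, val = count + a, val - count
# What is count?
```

Trace:
`count, val, a = 13, 17, 16` → count = 13; val = 17; a = 16
`count, val, a = val, a, count` → count = 17; val = 16; a = 13
`count, val = count + a, val - count` → count = 30; val = -1
So count = 30

Answer: 30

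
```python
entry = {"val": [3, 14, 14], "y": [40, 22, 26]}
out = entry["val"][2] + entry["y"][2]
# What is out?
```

Trace:
`entry = {"val": [3, 14, 14], "y": [40, 22, 26]}` → entry = {'val': [3, 14, 14], 'y': [40, 22, 26]}
`out = entry["val"][2] + entry["y"][2]` → out = 40
So out = 40

Answer: 40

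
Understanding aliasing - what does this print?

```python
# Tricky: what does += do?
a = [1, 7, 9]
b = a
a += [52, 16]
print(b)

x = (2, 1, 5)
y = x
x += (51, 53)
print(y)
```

Key concept: += behavior differs for mutable vs immutable.
Step by step:
`a = [1, 7, 9]` → a = [1, 7, 9]
`b = a` → b = [1, 7, 9] (same object as a)
`a += [52, 16]` → a = [1, 7, 9, 52, 16] (same object as b); b = [1, 7, 9, 52, 16] (same object as a)
`print(b)` → prints [1, 7, 9, 52, 16]
`x = (2, 1, 5)` → x = (2, 1, 5)
`y = x` → y = (2, 1, 5)
`x += (51, 53)` → x = (2, 1, 5, 51, 53)
`print(y)` → prints (2, 1, 5)

Answer:
[1, 7, 9, 52, 16]
(2, 1, 5)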